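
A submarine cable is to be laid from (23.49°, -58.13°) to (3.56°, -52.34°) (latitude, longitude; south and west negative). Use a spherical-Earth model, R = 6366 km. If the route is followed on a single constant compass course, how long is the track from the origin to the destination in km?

2300 km

Δψ = ln[tan(π/4+φ₂/2)/tan(π/4+φ₁/2)] = -0.3598;  Δφ = -0.3478 rad,  Δλ = +0.1011 rad
q = Δφ/Δψ = 0.9668
d = R·√(Δφ² + q²Δλ²) = 6366·0.36130 = 2300 km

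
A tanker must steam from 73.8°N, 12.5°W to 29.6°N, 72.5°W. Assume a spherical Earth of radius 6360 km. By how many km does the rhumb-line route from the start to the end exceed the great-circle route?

Great circle: cos σ = sin φ₁ sin φ₂ + cos φ₁ cos φ₂ cos Δλ,  σ = 0.9328 rad → d_gc = 5932.3 km
Rhumb line: Δψ = -1.4084, q = Δφ/Δψ = 0.5477, d_rh = R√(Δφ²+q²Δλ²) = 6113.9 km
Excess = 6113.9 − 5932.3 = 181.6 ≈ 182 km

182 km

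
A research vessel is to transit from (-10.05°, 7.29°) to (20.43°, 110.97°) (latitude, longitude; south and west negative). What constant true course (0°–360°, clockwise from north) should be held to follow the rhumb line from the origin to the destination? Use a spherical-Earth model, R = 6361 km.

73.4°

Meridional parts: M(φ₁)=-0.1763, M(φ₂)=+0.3644 → ΔM = +0.5407;  Δλ = +1.8096 rad
tan C = Δλ / ΔM = +3.3468 → C = 73.36°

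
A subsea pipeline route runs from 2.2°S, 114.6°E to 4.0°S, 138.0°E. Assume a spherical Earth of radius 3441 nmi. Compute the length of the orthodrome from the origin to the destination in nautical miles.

cos σ = sin φ₁ sin φ₂ + cos φ₁ cos φ₂ cos Δλ
      = sin(-2.20°)sin(-4.00°) + cos(-2.20°)cos(-4.00°)cos(23.40°) = 0.9175
σ = 23.434° → d = Rσ = 3441·0.40899 = 1407 nmi

1407 nmi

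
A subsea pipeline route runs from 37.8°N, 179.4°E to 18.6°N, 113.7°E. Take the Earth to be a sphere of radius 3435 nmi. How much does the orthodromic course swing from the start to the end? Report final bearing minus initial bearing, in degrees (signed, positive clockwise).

Initial bearing θ₁ = atan2(sin Δλ cos φ₂, cos φ₁ sin φ₂ − sin φ₁ cos φ₂ cos Δλ) = 270.86°
Final bearing θ₂ = (initial bearing from the destination back to the start) + 180° = 236.47°
Δθ = θ₂ − θ₁ = -34.4°

-34.4°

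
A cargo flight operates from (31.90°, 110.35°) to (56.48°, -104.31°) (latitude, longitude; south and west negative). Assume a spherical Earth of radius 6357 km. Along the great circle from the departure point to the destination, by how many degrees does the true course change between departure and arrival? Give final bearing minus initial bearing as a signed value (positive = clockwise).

Initial bearing θ₁ = atan2(sin Δλ cos φ₂, cos φ₁ sin φ₂ − sin φ₁ cos φ₂ cos Δλ) = 18.33°
Final bearing θ₂ = (initial bearing from the destination back to the start) + 180° = 151.08°
Δθ = θ₂ − θ₁ = +132.8°

+132.8°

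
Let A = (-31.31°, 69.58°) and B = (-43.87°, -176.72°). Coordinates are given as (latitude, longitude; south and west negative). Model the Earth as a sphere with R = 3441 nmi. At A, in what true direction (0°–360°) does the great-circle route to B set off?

138.4°

N = sin Δλ·cos φ₂ = +0.6601;  D = cos φ₁ sin φ₂ − sin φ₁ cos φ₂ cos Δλ = -0.7427
initial course = atan2(N, D) = 138.37°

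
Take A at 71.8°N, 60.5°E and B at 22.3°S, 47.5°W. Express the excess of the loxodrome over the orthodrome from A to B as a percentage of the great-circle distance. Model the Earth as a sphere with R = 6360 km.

Great circle: σ = 2.0373 rad → d_gc = Rσ = 12957.3 km
Rhumb: Δφ = -1.6424, Δλ = -1.8850, Δψ = -2.2309, q = Δφ/Δψ = 0.7362 → d_rh = R√(Δφ²+q²Δλ²) = 13674.7 km
Excess = (13674.7 − 12957.3) / 12957.3 = 717.4 / 12957.3 = 5.54% ≈ 5.5%

5.5%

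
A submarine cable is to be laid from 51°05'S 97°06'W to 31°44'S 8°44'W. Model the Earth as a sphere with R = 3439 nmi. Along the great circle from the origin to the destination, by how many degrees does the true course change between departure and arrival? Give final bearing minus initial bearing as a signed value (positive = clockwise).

-66.2°

Initial bearing θ₁ = atan2(sin Δλ cos φ₂, cos φ₁ sin φ₂ − sin φ₁ cos φ₂ cos Δλ) = 110.13°
Final bearing θ₂ = (initial bearing from the destination back to the start) + 180° = 43.91°
Δθ = θ₂ − θ₁ = -66.2°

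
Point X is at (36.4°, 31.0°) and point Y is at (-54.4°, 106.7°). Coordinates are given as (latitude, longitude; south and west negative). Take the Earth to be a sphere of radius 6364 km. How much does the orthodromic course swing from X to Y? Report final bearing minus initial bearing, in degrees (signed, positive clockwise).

-19.6°

Initial bearing θ₁ = atan2(sin Δλ cos φ₂, cos φ₁ sin φ₂ − sin φ₁ cos φ₂ cos Δλ) = 142.67°
Final bearing θ₂ = (initial bearing from the destination back to the start) + 180° = 123.03°
Δθ = θ₂ − θ₁ = -19.6°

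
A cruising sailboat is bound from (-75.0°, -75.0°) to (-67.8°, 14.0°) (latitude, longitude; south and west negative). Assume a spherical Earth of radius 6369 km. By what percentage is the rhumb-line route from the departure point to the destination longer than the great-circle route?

Great circle: σ = 0.4601 rad → d_gc = Rσ = 2930.1 km
Rhumb: Δφ = +0.1257, Δλ = +1.5533, Δψ = +0.3989, q = Δφ/Δψ = 0.3150 → d_rh = R√(Δφ²+q²Δλ²) = 3217.5 km
Excess = (3217.5 − 2930.1) / 2930.1 = 287.4 / 2930.1 = 9.81% ≈ 9.8%

9.8%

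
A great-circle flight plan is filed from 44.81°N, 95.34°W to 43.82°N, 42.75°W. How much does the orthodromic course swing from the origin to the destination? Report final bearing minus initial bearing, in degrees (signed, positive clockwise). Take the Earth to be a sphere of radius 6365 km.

Initial bearing θ₁ = atan2(sin Δλ cos φ₂, cos φ₁ sin φ₂ − sin φ₁ cos φ₂ cos Δλ) = 72.35°
Final bearing θ₂ = (initial bearing from the destination back to the start) + 180° = 110.44°
Δθ = θ₂ − θ₁ = +38.1°

+38.1°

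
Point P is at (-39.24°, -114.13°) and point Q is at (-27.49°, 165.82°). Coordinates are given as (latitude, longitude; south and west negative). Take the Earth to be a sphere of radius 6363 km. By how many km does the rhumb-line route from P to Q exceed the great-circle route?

Great circle: cos σ = sin φ₁ sin φ₂ + cos φ₁ cos φ₂ cos Δλ,  σ = 1.1476 rad → d_gc = 7302.0 km
Rhumb line: Δψ = +0.2464, q = Δφ/Δψ = 0.8324, d_rh = R√(Δφ²+q²Δλ²) = 7514.6 km
Excess = 7514.6 − 7302.0 = 212.6 ≈ 213 km

213 km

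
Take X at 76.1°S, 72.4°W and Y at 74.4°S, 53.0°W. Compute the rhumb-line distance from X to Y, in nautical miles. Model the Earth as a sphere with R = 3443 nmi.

Rhumb course C = atan2(Δλ, Δψ) with Δψ = ln[tan(π/4+φ₂/2)/tan(π/4+φ₁/2)] = +0.1167, Δλ = +0.3386 → C = 70.99°
d = R·|Δφ| / |cos C| = 3443·0.02967 / 0.32576 = 314 nmi

314 nmi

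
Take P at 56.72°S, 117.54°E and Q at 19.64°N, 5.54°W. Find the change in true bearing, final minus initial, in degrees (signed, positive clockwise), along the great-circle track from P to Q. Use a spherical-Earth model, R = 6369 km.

+73.5°

Initial bearing θ₁ = atan2(sin Δλ cos φ₂, cos φ₁ sin φ₂ − sin φ₁ cos φ₂ cos Δλ) = 252.73°
Final bearing θ₂ = (initial bearing from the destination back to the start) + 180° = 326.20°
Δθ = θ₂ − θ₁ = +73.5°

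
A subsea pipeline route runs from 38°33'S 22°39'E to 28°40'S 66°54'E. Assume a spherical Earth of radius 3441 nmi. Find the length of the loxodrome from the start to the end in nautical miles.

Rhumb course C = atan2(Δλ, Δψ) with Δψ = ln[tan(π/4+φ₂/2)/tan(π/4+φ₁/2)] = +0.2076, Δλ = +0.7723 → C = 74.95°
d = R·|Δφ| / |cos C| = 3441·0.17250 / 0.25959 = 2286 nmi

2286 nmi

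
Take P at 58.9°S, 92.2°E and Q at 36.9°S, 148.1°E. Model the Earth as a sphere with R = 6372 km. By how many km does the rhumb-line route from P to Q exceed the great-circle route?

Great circle: cos σ = sin φ₁ sin φ₂ + cos φ₁ cos φ₂ cos Δλ,  σ = 0.7292 rad → d_gc = 4646.5 km
Rhumb line: Δψ = +0.5854, q = Δφ/Δψ = 0.6559, d_rh = R√(Δφ²+q²Δλ²) = 4755.5 km
Excess = 4755.5 − 4646.5 = 109.0 ≈ 109 km

109 km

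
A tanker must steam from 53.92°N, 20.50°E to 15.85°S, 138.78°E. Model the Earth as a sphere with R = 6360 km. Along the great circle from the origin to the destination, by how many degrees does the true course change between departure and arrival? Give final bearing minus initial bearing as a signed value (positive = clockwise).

Initial bearing θ₁ = atan2(sin Δλ cos φ₂, cos φ₁ sin φ₂ − sin φ₁ cos φ₂ cos Δλ) = 76.24°
Final bearing θ₂ = (initial bearing from the destination back to the start) + 180° = 143.52°
Δθ = θ₂ − θ₁ = +67.3°

+67.3°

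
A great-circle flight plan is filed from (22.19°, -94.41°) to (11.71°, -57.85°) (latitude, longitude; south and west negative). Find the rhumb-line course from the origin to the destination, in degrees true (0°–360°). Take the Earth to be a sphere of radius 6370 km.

Δψ = ln[tan(π/4+φ₂/2)/tan(π/4+φ₁/2)] = -0.1915
Δλ = +0.6381 rad (taken the short way round)
course = atan2(Δλ, Δψ) = 106.71°

106.7°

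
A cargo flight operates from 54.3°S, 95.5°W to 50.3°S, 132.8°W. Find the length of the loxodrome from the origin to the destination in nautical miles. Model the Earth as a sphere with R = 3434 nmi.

Rhumb course C = atan2(Δλ, Δψ) with Δψ = ln[tan(π/4+φ₂/2)/tan(π/4+φ₁/2)] = +0.1143, Δλ = -0.6510 → C = 279.95°
d = R·|Δφ| / |cos C| = 3434·0.06981 / 0.17287 = 1387 nmi

1387 nmi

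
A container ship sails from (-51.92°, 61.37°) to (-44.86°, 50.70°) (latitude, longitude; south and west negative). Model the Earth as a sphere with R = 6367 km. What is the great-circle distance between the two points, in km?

Haversine: a = sin²(Δφ/2)+cos φ₁ cos φ₂ sin²(Δλ/2) = 0.00757;  σ = 2·atan2(√a,√(1−a))
σ = 9.983° → d = Rσ = 6367·0.17424 = 1109 km

1109 km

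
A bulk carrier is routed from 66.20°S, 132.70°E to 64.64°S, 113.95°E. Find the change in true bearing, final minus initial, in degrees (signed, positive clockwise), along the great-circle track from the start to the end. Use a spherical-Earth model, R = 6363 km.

+17.1°

At departure: θ₁ = atan2(sin Δλ cos φ₂, cos φ₁ sin φ₂ − sin φ₁ cos φ₂ cos Δλ) = 272.67°
At arrival: θ₂ = atan2(sin Δλ cos φ₁, −cos φ₂ sin φ₁ + sin φ₂ cos φ₁ cos Δλ) = 289.75°
Δθ = θ₂ − θ₁ = +17.1°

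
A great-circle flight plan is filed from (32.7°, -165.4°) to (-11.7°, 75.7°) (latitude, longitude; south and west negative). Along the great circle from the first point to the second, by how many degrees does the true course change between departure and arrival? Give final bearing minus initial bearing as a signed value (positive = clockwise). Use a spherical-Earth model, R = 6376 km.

Initial bearing θ₁ = atan2(sin Δλ cos φ₂, cos φ₁ sin φ₂ − sin φ₁ cos φ₂ cos Δλ) = 275.66°
Final bearing θ₂ = (initial bearing from the destination back to the start) + 180° = 238.78°
Δθ = θ₂ − θ₁ = -36.9°

-36.9°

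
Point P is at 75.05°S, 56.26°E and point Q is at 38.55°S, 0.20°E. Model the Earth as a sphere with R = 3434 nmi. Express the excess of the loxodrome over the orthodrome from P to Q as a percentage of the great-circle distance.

2.9%

Great circle: σ = 0.7745 rad → d_gc = Rσ = 2659.7 nmi
Rhumb: Δφ = +0.6370, Δλ = -0.9784, Δψ = +1.3008, q = Δφ/Δψ = 0.4898 → d_rh = R√(Δφ²+q²Δλ²) = 2737.4 nmi
Excess = (2737.4 − 2659.7) / 2659.7 = 77.7 / 2659.7 = 2.92% ≈ 2.9%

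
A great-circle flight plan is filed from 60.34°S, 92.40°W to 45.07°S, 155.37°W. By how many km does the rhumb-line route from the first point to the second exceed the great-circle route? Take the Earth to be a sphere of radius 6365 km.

149 km

Great circle: cos σ = sin φ₁ sin φ₂ + cos φ₁ cos φ₂ cos Δλ,  σ = 0.6856 rad → d_gc = 4363.9 km
Rhumb line: Δψ = +0.4458, q = Δφ/Δψ = 0.5978, d_rh = R√(Δφ²+q²Δλ²) = 4513.1 km
Excess = 4513.1 − 4363.9 = 149.2 ≈ 149 km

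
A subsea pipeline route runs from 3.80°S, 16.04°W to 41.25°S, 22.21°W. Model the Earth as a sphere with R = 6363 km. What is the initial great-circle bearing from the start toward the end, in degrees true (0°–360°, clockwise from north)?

θ = atan2( sin Δλ·cos φ₂ ,  cos φ₁ sin φ₂ − sin φ₁ cos φ₂ cos Δλ )
  = atan2(-0.0808, -0.6084) = 187.57°

187.6°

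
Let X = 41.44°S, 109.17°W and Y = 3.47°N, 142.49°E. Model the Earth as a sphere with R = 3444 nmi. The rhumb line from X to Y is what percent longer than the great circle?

Great circle: σ = 1.8499 rad → d_gc = Rσ = 6371.1 nmi
Rhumb: Δφ = +0.7838, Δλ = -1.8909, Δψ = +0.8567, q = Δφ/Δψ = 0.9150 → d_rh = R√(Δφ²+q²Δλ²) = 6541.5 nmi
Excess = (6541.5 − 6371.1) / 6371.1 = 170.4 / 6371.1 = 2.67% ≈ 2.7%

2.7%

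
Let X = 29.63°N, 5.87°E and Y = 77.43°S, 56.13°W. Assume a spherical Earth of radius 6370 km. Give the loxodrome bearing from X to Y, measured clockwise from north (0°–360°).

201.5°

Δψ = ln[tan(π/4+φ₂/2)/tan(π/4+φ₁/2)] = -2.7479
Δλ = -1.0821 rad (taken the short way round)
course = atan2(Δλ, Δψ) = 201.49°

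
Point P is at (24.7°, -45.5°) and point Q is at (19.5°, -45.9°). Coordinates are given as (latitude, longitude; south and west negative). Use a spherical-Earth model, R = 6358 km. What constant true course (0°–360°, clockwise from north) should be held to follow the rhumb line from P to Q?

Δψ = ln[tan(π/4+φ₂/2)/tan(π/4+φ₁/2)] = -0.0980
Δλ = -0.0070 rad (taken the short way round)
course = atan2(Δλ, Δψ) = 184.07°

184.1°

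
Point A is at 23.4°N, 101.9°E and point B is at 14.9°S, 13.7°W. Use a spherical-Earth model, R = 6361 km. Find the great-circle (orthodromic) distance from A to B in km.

Haversine: a = sin²(Δφ/2)+cos φ₁ cos φ₂ sin²(Δλ/2) = 0.74267;  σ = 2·atan2(√a,√(1−a))
σ = 119.034° → d = Rσ = 6361·2.07754 = 13215 km

13215 km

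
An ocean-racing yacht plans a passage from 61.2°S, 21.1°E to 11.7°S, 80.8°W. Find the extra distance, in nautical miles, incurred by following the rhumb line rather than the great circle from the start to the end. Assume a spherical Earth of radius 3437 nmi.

333 nmi

Great circle: cos σ = sin φ₁ sin φ₂ + cos φ₁ cos φ₂ cos Δλ,  σ = 1.4903 rad → d_gc = 5122.1 nmi
Rhumb line: Δψ = +1.1540, q = Δφ/Δψ = 0.7487, d_rh = R√(Δφ²+q²Δλ²) = 5455.2 nmi
Excess = 5455.2 − 5122.1 = 333.1 ≈ 333 nmi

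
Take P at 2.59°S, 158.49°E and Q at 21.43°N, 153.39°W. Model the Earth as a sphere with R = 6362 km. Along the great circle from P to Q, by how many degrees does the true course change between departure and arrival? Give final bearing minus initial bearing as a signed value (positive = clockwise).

+8.5°

At departure: θ₁ = atan2(sin Δλ cos φ₂, cos φ₁ sin φ₂ − sin φ₁ cos φ₂ cos Δλ) = 60.44°
At arrival: θ₂ = atan2(sin Δλ cos φ₁, −cos φ₂ sin φ₁ + sin φ₂ cos φ₁ cos Δλ) = 68.99°
Δθ = θ₂ − θ₁ = +8.5°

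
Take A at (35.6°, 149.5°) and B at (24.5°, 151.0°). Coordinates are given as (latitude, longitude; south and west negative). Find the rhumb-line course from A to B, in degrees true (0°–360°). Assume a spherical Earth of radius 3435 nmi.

Δψ = ln[tan(π/4+φ₂/2)/tan(π/4+φ₁/2)] = -0.2244
Δλ = +0.0262 rad (taken the short way round)
course = atan2(Δλ, Δψ) = 173.35°

173.3°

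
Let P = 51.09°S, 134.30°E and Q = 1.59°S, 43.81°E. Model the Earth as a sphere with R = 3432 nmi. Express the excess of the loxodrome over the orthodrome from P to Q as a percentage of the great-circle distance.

Great circle: σ = 1.5546 rad → d_gc = Rσ = 5335.3 nmi
Rhumb: Δφ = +0.8639, Δλ = -1.5793, Δψ = +1.0129, q = Δφ/Δψ = 0.8530 → d_rh = R√(Δφ²+q²Δλ²) = 5492.4 nmi
Excess = (5492.4 − 5335.3) / 5335.3 = 157.1 / 5335.3 = 2.94% ≈ 2.9%

2.9%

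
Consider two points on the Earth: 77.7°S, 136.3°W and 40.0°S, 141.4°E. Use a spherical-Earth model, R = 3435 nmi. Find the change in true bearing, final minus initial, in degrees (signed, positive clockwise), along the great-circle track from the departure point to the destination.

+76.6°

Initial bearing θ₁ = atan2(sin Δλ cos φ₂, cos φ₁ sin φ₂ − sin φ₁ cos φ₂ cos Δλ) = 267.24°
Final bearing θ₂ = (initial bearing from the destination back to the start) + 180° = 343.87°
Δθ = θ₂ − θ₁ = +76.6°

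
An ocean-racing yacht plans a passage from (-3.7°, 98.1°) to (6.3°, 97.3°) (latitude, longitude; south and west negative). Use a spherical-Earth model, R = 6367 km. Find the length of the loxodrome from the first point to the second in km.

Rhumb course C = atan2(Δλ, Δψ) with Δψ = ln[tan(π/4+φ₂/2)/tan(π/4+φ₁/2)] = +0.1748, Δλ = -0.0140 → C = 355.43°
d = R·|Δφ| / |cos C| = 6367·0.17453 / 0.99682 = 1115 km

1115 km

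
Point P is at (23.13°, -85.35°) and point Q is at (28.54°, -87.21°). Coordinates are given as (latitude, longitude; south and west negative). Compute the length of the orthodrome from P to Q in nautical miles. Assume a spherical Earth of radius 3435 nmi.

Haversine: a = sin²(Δφ/2)+cos φ₁ cos φ₂ sin²(Δλ/2) = 0.00244;  σ = 2·atan2(√a,√(1−a))
σ = 5.663° → d = Rσ = 3435·0.09883 = 339 nmi

339 nmi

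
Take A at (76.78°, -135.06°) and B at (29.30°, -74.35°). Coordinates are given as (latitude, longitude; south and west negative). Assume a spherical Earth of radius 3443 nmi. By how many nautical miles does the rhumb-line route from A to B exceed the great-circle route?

Great circle: cos σ = sin φ₁ sin φ₂ + cos φ₁ cos φ₂ cos Δλ,  σ = 0.9594 rad → d_gc = 3303.3 nmi
Rhumb line: Δψ = -1.6199, q = Δφ/Δψ = 0.5115, d_rh = R√(Δφ²+q²Δλ²) = 3409.3 nmi
Excess = 3409.3 − 3303.3 = 106.0 ≈ 106 nmi

106 nmi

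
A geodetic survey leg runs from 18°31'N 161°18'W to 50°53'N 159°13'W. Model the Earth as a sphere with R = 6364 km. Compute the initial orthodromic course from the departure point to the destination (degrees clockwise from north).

θ = atan2( sin Δλ·cos φ₂ ,  cos φ₁ sin φ₂ − sin φ₁ cos φ₂ cos Δλ )
  = atan2(+0.0229, +0.5355) = 2.45°

2.5°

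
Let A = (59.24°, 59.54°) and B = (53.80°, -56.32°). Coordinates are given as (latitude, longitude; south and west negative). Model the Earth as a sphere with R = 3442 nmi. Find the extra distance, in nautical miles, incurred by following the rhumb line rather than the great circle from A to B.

492 nmi

Great circle: cos σ = sin φ₁ sin φ₂ + cos φ₁ cos φ₂ cos Δλ,  σ = 0.9744 rad → d_gc = 3353.8 nmi
Rhumb line: Δψ = -0.1725, q = Δφ/Δψ = 0.5505, d_rh = R√(Δφ²+q²Δλ²) = 3845.4 nmi
Excess = 3845.4 − 3353.8 = 491.6 ≈ 492 nmi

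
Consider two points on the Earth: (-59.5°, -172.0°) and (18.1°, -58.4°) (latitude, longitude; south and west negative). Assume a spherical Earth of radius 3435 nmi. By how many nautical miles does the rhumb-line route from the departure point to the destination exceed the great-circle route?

309 nmi

Great circle: cos σ = sin φ₁ sin φ₂ + cos φ₁ cos φ₂ cos Δλ,  σ = 2.0497 rad → d_gc = 7040.79 nmi
Rhumb line: Δψ = +1.6209, q = Δφ/Δψ = 0.8356, d_rh = R√(Δφ²+q²Δλ²) = 7350.28 nmi
Excess = 7350.28 − 7040.79 = 309.49 ≈ 309 nmi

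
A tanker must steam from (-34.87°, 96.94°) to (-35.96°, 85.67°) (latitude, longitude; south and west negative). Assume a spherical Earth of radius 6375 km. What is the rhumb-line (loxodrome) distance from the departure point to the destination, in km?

1029 km

Δψ = ln[tan(π/4+φ₂/2)/tan(π/4+φ₁/2)] = -0.0233;  Δφ = -0.0190 rad,  Δλ = -0.1967 rad
q = Δφ/Δψ = 0.8150
d = R·√(Δφ² + q²Δλ²) = 6375·0.16142 = 1029 km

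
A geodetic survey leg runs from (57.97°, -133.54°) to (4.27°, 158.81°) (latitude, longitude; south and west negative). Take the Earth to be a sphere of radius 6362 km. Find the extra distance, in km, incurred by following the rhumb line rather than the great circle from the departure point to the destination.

Great circle: cos σ = sin φ₁ sin φ₂ + cos φ₁ cos φ₂ cos Δλ,  σ = 1.3034 rad → d_gc = 8292.1 km
Rhumb line: Δψ = -1.1736, q = Δφ/Δψ = 0.7986, d_rh = R√(Δφ²+q²Δλ²) = 8458.3 km
Excess = 8458.3 − 8292.1 = 166.2 ≈ 166 km

166 km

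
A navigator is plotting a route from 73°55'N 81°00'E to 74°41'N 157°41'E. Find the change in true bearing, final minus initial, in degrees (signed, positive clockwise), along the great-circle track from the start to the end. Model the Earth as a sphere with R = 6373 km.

+74.6°

Initial bearing θ₁ = atan2(sin Δλ cos φ₂, cos φ₁ sin φ₂ − sin φ₁ cos φ₂ cos Δλ) = 50.92°
Final bearing θ₂ = (initial bearing from the destination back to the start) + 180° = 125.50°
Δθ = θ₂ − θ₁ = +74.6°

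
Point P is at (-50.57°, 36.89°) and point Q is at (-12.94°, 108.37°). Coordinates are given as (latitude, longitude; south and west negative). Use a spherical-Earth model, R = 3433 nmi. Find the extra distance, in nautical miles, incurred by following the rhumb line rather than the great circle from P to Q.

Great circle: cos σ = sin φ₁ sin φ₂ + cos φ₁ cos φ₂ cos Δλ,  σ = 1.1922 rad → d_gc = 4092.9 nmi
Rhumb line: Δψ = +0.7985, q = Δφ/Δψ = 0.8225, d_rh = R√(Δφ²+q²Δλ²) = 4182.6 nmi
Excess = 4182.6 − 4092.9 = 89.7 ≈ 90 nmi

90 nmi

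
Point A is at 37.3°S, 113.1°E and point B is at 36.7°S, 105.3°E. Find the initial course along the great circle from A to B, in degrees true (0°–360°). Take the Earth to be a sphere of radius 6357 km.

273.1°

θ = atan2( sin Δλ·cos φ₂ ,  cos φ₁ sin φ₂ − sin φ₁ cos φ₂ cos Δλ )
  = atan2(-0.1088, +0.0060) = 273.14°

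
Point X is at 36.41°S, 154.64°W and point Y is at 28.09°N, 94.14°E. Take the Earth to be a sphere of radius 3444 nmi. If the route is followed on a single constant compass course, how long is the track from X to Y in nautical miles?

Rhumb course C = atan2(Δλ, Δψ) with Δψ = ln[tan(π/4+φ₂/2)/tan(π/4+φ₁/2)] = +1.1943, Δλ = -1.9412 → C = 301.60°
d = R·|Δφ| / |cos C| = 3444·1.12574 / 0.52402 = 7399 nmi

7399 nmi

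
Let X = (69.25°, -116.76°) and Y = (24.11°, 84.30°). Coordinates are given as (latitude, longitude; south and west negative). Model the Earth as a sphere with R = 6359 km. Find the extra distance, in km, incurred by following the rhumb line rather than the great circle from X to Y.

2604 km

Great circle: cos σ = sin φ₁ sin φ₂ + cos φ₁ cos φ₂ cos Δλ,  σ = 1.4905 rad → d_gc = 9478.1 km
Rhumb line: Δψ = -1.2640, q = Δφ/Δψ = 0.6233, d_rh = R√(Δφ²+q²Δλ²) = 12082.4 km
Excess = 12082.4 − 9478.1 = 2604.3 ≈ 2604 km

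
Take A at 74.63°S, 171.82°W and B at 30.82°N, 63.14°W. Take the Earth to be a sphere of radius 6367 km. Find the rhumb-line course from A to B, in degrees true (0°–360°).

36.4°

Meridional parts: M(φ₁)=-2.0029, M(φ₂)=+0.5659 → ΔM = +2.5688;  Δλ = +1.8968 rad
tan C = Δλ / ΔM = +0.7384 → C = 36.44°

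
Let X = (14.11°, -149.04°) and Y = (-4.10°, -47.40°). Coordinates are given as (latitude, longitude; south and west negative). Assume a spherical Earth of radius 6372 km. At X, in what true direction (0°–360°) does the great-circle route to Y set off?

θ = atan2( sin Δλ·cos φ₂ ,  cos φ₁ sin φ₂ − sin φ₁ cos φ₂ cos Δλ )
  = atan2(+0.9769, -0.0203) = 91.19°

91.2°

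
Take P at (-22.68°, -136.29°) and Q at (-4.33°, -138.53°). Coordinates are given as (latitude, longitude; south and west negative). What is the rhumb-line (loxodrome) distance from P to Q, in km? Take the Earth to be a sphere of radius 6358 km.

2050 km

Rhumb course C = atan2(Δλ, Δψ) with Δψ = ln[tan(π/4+φ₂/2)/tan(π/4+φ₁/2)] = +0.3310, Δλ = -0.0391 → C = 353.26°
d = R·|Δφ| / |cos C| = 6358·0.32027 / 0.99310 = 2050 km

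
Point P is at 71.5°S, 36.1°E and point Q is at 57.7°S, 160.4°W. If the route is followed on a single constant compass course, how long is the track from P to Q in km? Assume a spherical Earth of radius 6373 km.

Δψ = ln[tan(π/4+φ₂/2)/tan(π/4+φ₁/2)] = +0.5755;  Δφ = +0.2409 rad,  Δλ = +2.8536 rad
q = Δφ/Δψ = 0.4185
d = R·√(Δφ² + q²Δλ²) = 6373·1.21824 = 7764 km

7764 km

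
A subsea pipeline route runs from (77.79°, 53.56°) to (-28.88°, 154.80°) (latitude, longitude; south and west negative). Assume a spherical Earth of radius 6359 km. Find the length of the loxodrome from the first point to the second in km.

Rhumb course C = atan2(Δλ, Δψ) with Δψ = ln[tan(π/4+φ₂/2)/tan(π/4+φ₁/2)] = -2.7622, Δλ = +1.7670 → C = 147.39°
d = R·|Δφ| / |cos C| = 6359·1.86174 / 0.84239 = 14054 km

14054 km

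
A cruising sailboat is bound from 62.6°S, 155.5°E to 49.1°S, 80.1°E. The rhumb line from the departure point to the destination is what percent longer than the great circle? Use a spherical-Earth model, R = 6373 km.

Great circle: σ = 0.7272 rad → d_gc = Rσ = 4634.7 km
Rhumb: Δφ = +0.2356, Δλ = -1.3160, Δψ = +0.4250, q = Δφ/Δψ = 0.5543 → d_rh = R√(Δφ²+q²Δλ²) = 4885.6 km
Excess = (4885.6 − 4634.7) / 4634.7 = 250.9 / 4634.7 = 5.41% ≈ 5.4%

5.4%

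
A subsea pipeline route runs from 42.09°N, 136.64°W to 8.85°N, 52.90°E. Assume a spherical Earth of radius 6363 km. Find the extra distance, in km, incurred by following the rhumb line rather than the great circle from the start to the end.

2889 km

Great circle: cos σ = sin φ₁ sin φ₂ + cos φ₁ cos φ₂ cos Δλ,  σ = 2.2395 rad → d_gc = 14250.1 km
Rhumb line: Δψ = -0.6562, q = Δφ/Δψ = 0.8841, d_rh = R√(Δφ²+q²Δλ²) = 17138.7 km
Excess = 17138.7 − 14250.1 = 2888.6 ≈ 2889 km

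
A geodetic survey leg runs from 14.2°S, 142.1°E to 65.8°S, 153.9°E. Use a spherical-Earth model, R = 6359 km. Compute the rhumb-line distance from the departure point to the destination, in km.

5799 km

Rhumb course C = atan2(Δλ, Δψ) with Δψ = ln[tan(π/4+φ₂/2)/tan(π/4+φ₁/2)] = -1.2896, Δλ = +0.2059 → C = 170.93°
d = R·|Δφ| / |cos C| = 6359·0.90059 / 0.98749 = 5799 km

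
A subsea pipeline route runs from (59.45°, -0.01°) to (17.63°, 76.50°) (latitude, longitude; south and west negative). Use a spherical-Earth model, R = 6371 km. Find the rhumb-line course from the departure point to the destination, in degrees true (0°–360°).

126.4°

Meridional parts: M(φ₁)=+1.2979, M(φ₂)=+0.3127 → ΔM = -0.9852;  Δλ = +1.3354 rad
tan C = Δλ / ΔM = -1.3554 → C = 126.42°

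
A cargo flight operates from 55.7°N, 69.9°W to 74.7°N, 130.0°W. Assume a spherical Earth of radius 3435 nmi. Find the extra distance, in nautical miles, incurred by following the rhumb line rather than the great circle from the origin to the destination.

69 nmi

Great circle: cos σ = sin φ₁ sin φ₂ + cos φ₁ cos φ₂ cos Δλ,  σ = 0.5137 rad → d_gc = 1764.5 nmi
Rhumb line: Δψ = +0.8318, q = Δφ/Δψ = 0.3987, d_rh = R√(Δφ²+q²Δλ²) = 1833.2 nmi
Excess = 1833.2 − 1764.5 = 68.7 ≈ 69 nmi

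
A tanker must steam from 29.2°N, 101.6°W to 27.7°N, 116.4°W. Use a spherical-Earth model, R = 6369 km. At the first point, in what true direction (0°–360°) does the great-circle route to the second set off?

267.0°

θ = atan2( sin Δλ·cos φ₂ ,  cos φ₁ sin φ₂ − sin φ₁ cos φ₂ cos Δλ )
  = atan2(-0.2262, -0.0118) = 267.00°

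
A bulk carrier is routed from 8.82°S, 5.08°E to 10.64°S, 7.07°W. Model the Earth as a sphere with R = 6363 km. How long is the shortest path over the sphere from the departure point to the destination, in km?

1345 km

cos σ = sin φ₁ sin φ₂ + cos φ₁ cos φ₂ cos Δλ
      = sin(-8.82°)sin(-10.64°) + cos(-8.82°)cos(-10.64°)cos(-12.15°) = 0.9777
σ = 12.112° → d = Rσ = 6363·0.21139 = 1345 km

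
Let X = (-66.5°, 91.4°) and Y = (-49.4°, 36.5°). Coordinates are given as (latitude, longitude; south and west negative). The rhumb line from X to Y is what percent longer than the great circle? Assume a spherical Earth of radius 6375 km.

Great circle: σ = 0.5633 rad → d_gc = Rσ = 3590.9 km
Rhumb: Δφ = +0.2985, Δλ = -0.9582, Δψ = +0.5757, q = Δφ/Δψ = 0.5184 → d_rh = R√(Δφ²+q²Δλ²) = 3694.2 km
Excess = (3694.2 − 3590.9) / 3590.9 = 103.3 / 3590.9 = 2.88% ≈ 2.9%

2.9%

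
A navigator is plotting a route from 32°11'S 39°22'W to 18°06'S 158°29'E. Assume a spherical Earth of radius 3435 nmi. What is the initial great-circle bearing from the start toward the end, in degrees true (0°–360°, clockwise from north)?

201.4°

θ = atan2( sin Δλ·cos φ₂ ,  cos φ₁ sin φ₂ − sin φ₁ cos φ₂ cos Δλ )
  = atan2(-0.2914, -0.7448) = 201.36°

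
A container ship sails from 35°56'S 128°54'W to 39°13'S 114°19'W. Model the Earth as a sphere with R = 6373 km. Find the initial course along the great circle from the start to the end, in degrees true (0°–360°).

110.2°

θ = atan2( sin Δλ·cos φ₂ ,  cos φ₁ sin φ₂ − sin φ₁ cos φ₂ cos Δλ )
  = atan2(+0.1951, -0.0719) = 110.24°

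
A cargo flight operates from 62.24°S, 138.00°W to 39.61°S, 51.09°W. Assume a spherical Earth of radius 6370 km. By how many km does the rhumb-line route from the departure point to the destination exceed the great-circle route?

402 km

Great circle: cos σ = sin φ₁ sin φ₂ + cos φ₁ cos φ₂ cos Δλ,  σ = 0.9477 rad → d_gc = 6037.1 km
Rhumb line: Δψ = +0.6439, q = Δφ/Δψ = 0.6134, d_rh = R√(Δφ²+q²Δλ²) = 6438.9 km
Excess = 6438.9 − 6037.1 = 401.8 ≈ 402 km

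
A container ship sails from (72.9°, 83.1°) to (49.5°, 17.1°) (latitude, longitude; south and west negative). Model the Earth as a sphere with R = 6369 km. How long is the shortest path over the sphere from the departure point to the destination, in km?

4051 km

cos σ = sin φ₁ sin φ₂ + cos φ₁ cos φ₂ cos Δλ
      = sin(72.90°)sin(49.50°) + cos(72.90°)cos(49.50°)cos(-66.00°) = 0.8045
σ = 36.442° → d = Rσ = 6369·0.63603 = 4051 km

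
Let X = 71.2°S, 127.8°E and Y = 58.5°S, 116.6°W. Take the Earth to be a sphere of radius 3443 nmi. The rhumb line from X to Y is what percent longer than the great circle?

16.4%

Great circle: σ = 0.7460 rad → d_gc = Rσ = 2568.6 nmi
Rhumb: Δφ = +0.2217, Δλ = +2.0176, Δψ = +0.5327, q = Δφ/Δψ = 0.4161 → d_rh = R√(Δφ²+q²Δλ²) = 2989.3 nmi
Excess = (2989.3 − 2568.6) / 2568.6 = 420.7 / 2568.6 = 16.38% ≈ 16.4%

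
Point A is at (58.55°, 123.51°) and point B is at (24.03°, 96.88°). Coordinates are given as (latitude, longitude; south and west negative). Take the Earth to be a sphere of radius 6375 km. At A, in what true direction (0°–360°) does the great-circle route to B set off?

220.2°

θ = atan2( sin Δλ·cos φ₂ ,  cos φ₁ sin φ₂ − sin φ₁ cos φ₂ cos Δλ )
  = atan2(-0.4094, -0.4840) = 220.22°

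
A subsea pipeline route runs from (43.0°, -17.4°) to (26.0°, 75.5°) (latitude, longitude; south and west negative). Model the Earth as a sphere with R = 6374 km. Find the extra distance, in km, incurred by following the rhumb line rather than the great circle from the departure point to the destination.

367 km

Great circle: cos σ = sin φ₁ sin φ₂ + cos φ₁ cos φ₂ cos Δλ,  σ = 1.3019 rad → d_gc = 8298.0 km
Rhumb line: Δψ = -0.3626, q = Δφ/Δψ = 0.8182, d_rh = R√(Δφ²+q²Δλ²) = 8665.0 km
Excess = 8665.0 − 8298.0 = 367.0 ≈ 367 km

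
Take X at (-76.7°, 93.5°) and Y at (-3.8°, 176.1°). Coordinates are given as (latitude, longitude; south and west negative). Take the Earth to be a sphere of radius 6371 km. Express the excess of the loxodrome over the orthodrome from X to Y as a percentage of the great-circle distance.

Great circle: σ = 1.4766 rad → d_gc = Rσ = 9407.4 km
Rhumb: Δφ = +1.2723, Δλ = +1.4416, Δψ = +2.0827, q = Δφ/Δψ = 0.6109 → d_rh = R√(Δφ²+q²Δλ²) = 9858.6 km
Excess = (9858.6 − 9407.4) / 9407.4 = 451.2 / 9407.4 = 4.80% ≈ 4.8%

4.8%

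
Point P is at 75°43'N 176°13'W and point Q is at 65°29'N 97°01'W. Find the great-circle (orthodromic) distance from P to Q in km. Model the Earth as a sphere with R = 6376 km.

2863 km

Haversine: a = sin²(Δφ/2)+cos φ₁ cos φ₂ sin²(Δλ/2) = 0.04955;  σ = 2·atan2(√a,√(1−a))
σ = 25.724° → d = Rσ = 6376·0.44896 = 2863 km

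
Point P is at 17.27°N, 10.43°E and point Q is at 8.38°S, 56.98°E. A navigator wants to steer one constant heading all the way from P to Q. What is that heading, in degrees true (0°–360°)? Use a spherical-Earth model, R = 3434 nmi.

119.1°

Δψ = ln[tan(π/4+φ₂/2)/tan(π/4+φ₁/2)] = -0.4529
Δλ = +0.8125 rad (taken the short way round)
course = atan2(Δλ, Δψ) = 119.14°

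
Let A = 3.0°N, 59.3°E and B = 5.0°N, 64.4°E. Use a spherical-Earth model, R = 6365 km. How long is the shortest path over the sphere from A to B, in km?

cos σ = sin φ₁ sin φ₂ + cos φ₁ cos φ₂ cos Δλ
      = sin(3.00°)sin(5.00°) + cos(3.00°)cos(5.00°)cos(5.10°) = 0.9955
σ = 5.466° → d = Rσ = 6365·0.09541 = 607 km

607 km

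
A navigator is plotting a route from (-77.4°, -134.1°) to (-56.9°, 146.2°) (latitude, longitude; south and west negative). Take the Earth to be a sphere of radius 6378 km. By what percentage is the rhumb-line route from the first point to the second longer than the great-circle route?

Great circle: σ = 0.5756 rad → d_gc = Rσ = 3671.4 km
Rhumb: Δφ = +0.3578, Δλ = -1.3910, Δψ = +0.9902, q = Δφ/Δψ = 0.3613 → d_rh = R√(Δφ²+q²Δλ²) = 3935.1 km
Excess = (3935.1 − 3671.4) / 3671.4 = 263.7 / 3671.4 = 7.18% ≈ 7.2%

7.2%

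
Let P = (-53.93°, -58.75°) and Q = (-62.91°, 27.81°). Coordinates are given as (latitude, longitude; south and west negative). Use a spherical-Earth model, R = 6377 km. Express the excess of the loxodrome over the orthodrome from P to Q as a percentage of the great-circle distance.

7.7%

Great circle: σ = 0.7441 rad → d_gc = Rσ = 4745.0 km
Rhumb: Δφ = -0.1567, Δλ = +1.5108, Δψ = -0.3012, q = Δφ/Δψ = 0.5203 → d_rh = R√(Δφ²+q²Δλ²) = 5111.3 km
Excess = (5111.3 − 4745.0) / 4745.0 = 366.3 / 4745.0 = 7.72% ≈ 7.7%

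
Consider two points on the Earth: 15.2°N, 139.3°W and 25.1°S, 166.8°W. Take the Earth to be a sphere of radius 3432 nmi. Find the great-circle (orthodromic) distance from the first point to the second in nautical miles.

Haversine: a = sin²(Δφ/2)+cos φ₁ cos φ₂ sin²(Δλ/2) = 0.16804;  σ = 2·atan2(√a,√(1−a))
σ = 48.400° → d = Rσ = 3432·0.84474 = 2899 nmi

2899 nmi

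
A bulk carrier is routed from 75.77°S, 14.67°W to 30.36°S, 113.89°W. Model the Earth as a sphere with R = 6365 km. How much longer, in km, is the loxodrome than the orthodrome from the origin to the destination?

650 km

Great circle: cos σ = sin φ₁ sin φ₂ + cos φ₁ cos φ₂ cos Δλ,  σ = 1.0974 rad → d_gc = 6984.8 km
Rhumb line: Δψ = +1.5243, q = Δφ/Δψ = 0.5200, d_rh = R√(Δφ²+q²Δλ²) = 7635.0 km
Excess = 7635.0 − 6984.8 = 650.2 ≈ 650 km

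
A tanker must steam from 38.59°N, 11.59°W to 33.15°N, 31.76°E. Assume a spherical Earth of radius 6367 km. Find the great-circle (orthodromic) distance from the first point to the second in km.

cos σ = sin φ₁ sin φ₂ + cos φ₁ cos φ₂ cos Δλ
      = sin(38.59°)sin(33.15°) + cos(38.59°)cos(33.15°)cos(43.35°) = 0.8170
σ = 35.219° → d = Rσ = 6367·0.61468 = 3914 km

3914 km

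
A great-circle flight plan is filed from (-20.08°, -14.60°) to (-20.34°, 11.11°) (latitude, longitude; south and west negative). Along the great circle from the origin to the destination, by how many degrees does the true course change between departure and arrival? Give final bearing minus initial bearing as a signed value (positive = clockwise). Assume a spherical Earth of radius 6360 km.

-9.0°

At departure: θ₁ = atan2(sin Δλ cos φ₂, cos φ₁ sin φ₂ − sin φ₁ cos φ₂ cos Δλ) = 95.11°
At arrival: θ₂ = atan2(sin Δλ cos φ₁, −cos φ₂ sin φ₁ + sin φ₂ cos φ₁ cos Δλ) = 86.10°
Δθ = θ₂ − θ₁ = -9.0°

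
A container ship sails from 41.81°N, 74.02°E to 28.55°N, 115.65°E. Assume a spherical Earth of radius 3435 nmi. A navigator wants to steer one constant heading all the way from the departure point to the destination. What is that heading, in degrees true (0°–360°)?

Meridional parts: M(φ₁)=+0.8047, M(φ₂)=+0.5203 → ΔM = -0.2844;  Δλ = +0.7266 rad
tan C = Δλ / ΔM = -2.5546 → C = 111.38°

111.4°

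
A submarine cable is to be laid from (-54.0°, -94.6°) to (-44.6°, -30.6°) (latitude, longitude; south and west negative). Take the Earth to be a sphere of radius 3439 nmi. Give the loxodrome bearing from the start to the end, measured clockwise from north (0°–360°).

Δψ = ln[tan(π/4+φ₂/2)/tan(π/4+φ₁/2)] = +0.2526
Δλ = +1.1170 rad (taken the short way round)
course = atan2(Δλ, Δψ) = 77.26°

77.3°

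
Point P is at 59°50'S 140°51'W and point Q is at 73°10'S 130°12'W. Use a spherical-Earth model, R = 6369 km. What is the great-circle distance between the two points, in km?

cos σ = sin φ₁ sin φ₂ + cos φ₁ cos φ₂ cos Δλ
      = sin(-59.83°)sin(-73.17°) + cos(-59.83°)cos(-73.17°)cos(10.65°) = 0.9705
σ = 13.942° → d = Rσ = 6369·0.24334 = 1550 km

1550 km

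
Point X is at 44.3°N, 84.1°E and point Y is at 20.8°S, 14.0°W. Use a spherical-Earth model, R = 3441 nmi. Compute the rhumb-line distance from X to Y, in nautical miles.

Δψ = ln[tan(π/4+φ₂/2)/tan(π/4+φ₁/2)] = -1.2355;  Δφ = -1.1362 rad,  Δλ = -1.7122 rad
q = Δφ/Δψ = 0.9197
d = R·√(Δφ² + q²Δλ²) = 3441·1.94174 = 6682 nmi

6682 nmi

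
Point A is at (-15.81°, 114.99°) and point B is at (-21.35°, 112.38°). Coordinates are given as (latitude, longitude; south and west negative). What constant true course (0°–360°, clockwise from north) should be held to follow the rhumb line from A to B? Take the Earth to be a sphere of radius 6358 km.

204.1°

Δψ = ln[tan(π/4+φ₂/2)/tan(π/4+φ₁/2)] = -0.1021
Δλ = -0.0456 rad (taken the short way round)
course = atan2(Δλ, Δψ) = 204.05°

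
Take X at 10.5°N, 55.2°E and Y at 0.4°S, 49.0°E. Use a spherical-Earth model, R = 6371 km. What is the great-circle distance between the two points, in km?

Haversine: a = sin²(Δφ/2)+cos φ₁ cos φ₂ sin²(Δλ/2) = 0.01190;  σ = 2·atan2(√a,√(1−a))
σ = 12.523° → d = Rσ = 6371·0.21857 = 1393 km

1393 km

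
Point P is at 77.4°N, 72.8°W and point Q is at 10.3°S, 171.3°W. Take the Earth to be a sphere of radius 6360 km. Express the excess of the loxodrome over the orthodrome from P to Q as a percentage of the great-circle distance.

6.1%

Great circle: σ = 1.7785 rad → d_gc = Rσ = 11311.3 km
Rhumb: Δφ = -1.5307, Δλ = -1.7191, Δψ = -2.3844, q = Δφ/Δψ = 0.6420 → d_rh = R√(Δφ²+q²Δλ²) = 12001.5 km
Excess = (12001.5 − 11311.3) / 11311.3 = 690.2 / 11311.3 = 6.10% ≈ 6.1%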